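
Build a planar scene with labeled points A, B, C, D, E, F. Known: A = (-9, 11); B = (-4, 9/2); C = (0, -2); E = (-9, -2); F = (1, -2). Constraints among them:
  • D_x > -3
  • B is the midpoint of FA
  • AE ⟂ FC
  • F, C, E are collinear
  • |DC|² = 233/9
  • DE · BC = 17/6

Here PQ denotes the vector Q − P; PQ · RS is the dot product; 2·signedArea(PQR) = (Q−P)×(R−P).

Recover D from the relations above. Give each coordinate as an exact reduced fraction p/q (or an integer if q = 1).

D = (-8/3, 7/3)

1. D_x = -8/3  [line -4·x + 13/2·y + -155/6 = 0 ∩ |DC|² = 233/9]
2. D_y = 7/3  [line -4·x + 13/2·y + -155/6 = 0 ∩ |DC|² = 233/9]
   → D = (-8/3, 7/3)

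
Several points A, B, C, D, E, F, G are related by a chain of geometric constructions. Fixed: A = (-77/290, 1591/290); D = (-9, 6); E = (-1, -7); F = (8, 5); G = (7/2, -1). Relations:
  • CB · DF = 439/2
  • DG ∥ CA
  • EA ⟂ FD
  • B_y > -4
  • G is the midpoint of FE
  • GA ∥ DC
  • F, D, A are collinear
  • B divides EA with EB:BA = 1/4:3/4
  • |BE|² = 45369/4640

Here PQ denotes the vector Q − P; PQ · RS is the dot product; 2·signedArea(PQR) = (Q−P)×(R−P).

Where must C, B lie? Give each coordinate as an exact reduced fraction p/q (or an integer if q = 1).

1. C_x = -1851/145  [DG ∥ CA ∩ GA ∥ DC]
2. C_y = 3621/290  [DG ∥ CA ∩ GA ∥ DC]
   → C = (-1851/145, 3621/290)
3. B_x = -947/1160  [B divides EA with EB:BA = 1/4:3/4]
4. B_y = -4499/1160  [B divides EA with EB:BA = 1/4:3/4]
   → B = (-947/1160, -4499/1160)

B = (-947/1160, -4499/1160)
C = (-1851/145, 3621/290)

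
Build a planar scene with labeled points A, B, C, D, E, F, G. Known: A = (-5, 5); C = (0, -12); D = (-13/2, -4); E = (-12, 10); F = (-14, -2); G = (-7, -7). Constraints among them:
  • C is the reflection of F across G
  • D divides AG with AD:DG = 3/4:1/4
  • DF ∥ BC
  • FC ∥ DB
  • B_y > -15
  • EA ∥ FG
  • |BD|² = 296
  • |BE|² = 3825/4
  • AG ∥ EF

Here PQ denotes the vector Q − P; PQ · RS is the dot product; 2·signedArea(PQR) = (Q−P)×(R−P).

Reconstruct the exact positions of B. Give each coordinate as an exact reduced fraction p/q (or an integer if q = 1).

1. B_x = 15/2  [DF ∥ BC ∩ FC ∥ DB]
2. B_y = -14  [DF ∥ BC ∩ FC ∥ DB]
   → B = (15/2, -14)

B = (15/2, -14)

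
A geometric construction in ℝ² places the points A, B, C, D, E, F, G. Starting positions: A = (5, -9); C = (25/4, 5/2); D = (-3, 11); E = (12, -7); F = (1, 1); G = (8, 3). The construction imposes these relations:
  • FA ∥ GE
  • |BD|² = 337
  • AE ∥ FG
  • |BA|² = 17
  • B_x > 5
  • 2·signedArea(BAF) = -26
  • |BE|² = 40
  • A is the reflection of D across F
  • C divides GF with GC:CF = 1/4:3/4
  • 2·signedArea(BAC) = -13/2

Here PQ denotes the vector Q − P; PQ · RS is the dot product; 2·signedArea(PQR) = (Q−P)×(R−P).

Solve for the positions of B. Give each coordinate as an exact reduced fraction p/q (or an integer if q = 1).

1. B_x = 6  [2·signedArea(BAF) = -26 ∩ 2·signedArea(BAC) = -13/2]
2. B_y = -5  [2·signedArea(BAF) = -26 ∩ 2·signedArea(BAC) = -13/2]
   → B = (6, -5)

B = (6, -5)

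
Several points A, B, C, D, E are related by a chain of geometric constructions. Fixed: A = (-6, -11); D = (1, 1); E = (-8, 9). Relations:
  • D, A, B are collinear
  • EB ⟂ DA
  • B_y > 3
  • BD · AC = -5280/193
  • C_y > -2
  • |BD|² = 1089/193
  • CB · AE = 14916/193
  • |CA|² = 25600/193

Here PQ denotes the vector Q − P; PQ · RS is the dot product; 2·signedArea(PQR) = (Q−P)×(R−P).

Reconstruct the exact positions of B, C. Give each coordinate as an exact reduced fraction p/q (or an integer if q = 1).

B = (424/193, 589/193)
C = (-38/193, -203/193)

1. B_x = 424/193  [D, A, B are collinear ∩ EB ⟂ DA]
2. B_y = 589/193  [D, A, B are collinear ∩ EB ⟂ DA]
   → B = (424/193, 589/193)
3. C_x = -38/193  [CB · AE = 14916/193 ∩ BD · AC = -5280/193]
4. C_y = -203/193  [CB · AE = 14916/193 ∩ BD · AC = -5280/193]
   → C = (-38/193, -203/193)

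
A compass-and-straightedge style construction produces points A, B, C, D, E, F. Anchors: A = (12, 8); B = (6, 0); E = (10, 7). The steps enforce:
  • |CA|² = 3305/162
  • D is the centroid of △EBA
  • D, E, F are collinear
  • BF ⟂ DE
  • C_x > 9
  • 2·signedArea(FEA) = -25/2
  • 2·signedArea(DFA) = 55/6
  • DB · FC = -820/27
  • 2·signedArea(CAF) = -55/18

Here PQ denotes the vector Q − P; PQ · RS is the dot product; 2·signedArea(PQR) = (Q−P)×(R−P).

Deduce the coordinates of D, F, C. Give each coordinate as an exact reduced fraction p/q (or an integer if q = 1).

C = (173/18, 25/6)
D = (28/3, 5)
F = (15/2, -1/2)

1. D_x = 28/3  [D is the centroid of △EBA]
2. D_y = 5  [D is the centroid of △EBA]
   → D = (28/3, 5)
3. F_x = 15/2  [D, E, F are collinear ∩ BF ⟂ DE]
4. F_y = -1/2  [D, E, F are collinear ∩ BF ⟂ DE]
   → F = (15/2, -1/2)
5. C_x = 173/18  [2·signedArea(CAF) = -55/18 ∩ DB · FC = -820/27]
6. C_y = 25/6  [2·signedArea(CAF) = -55/18 ∩ DB · FC = -820/27]
   → C = (173/18, 25/6)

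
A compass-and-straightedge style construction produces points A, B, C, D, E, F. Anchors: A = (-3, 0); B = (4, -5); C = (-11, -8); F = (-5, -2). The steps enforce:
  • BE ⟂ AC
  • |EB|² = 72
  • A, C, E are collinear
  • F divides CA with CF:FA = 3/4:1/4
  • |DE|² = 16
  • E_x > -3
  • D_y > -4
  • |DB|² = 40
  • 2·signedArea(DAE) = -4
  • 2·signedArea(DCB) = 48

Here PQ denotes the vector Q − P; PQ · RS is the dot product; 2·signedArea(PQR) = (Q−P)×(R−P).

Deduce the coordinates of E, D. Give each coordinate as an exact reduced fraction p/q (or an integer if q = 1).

D = (-2, -3)
E = (-2, 1)

1. E_x = -2  [A, C, E are collinear ∩ BE ⟂ AC]
2. E_y = 1  [A, C, E are collinear ∩ BE ⟂ AC]
   → E = (-2, 1)
3. D_x = -2  [2·signedArea(DCB) = 48 ∩ 2·signedArea(DAE) = -4]
4. D_y = -3  [2·signedArea(DCB) = 48 ∩ 2·signedArea(DAE) = -4]
   → D = (-2, -3)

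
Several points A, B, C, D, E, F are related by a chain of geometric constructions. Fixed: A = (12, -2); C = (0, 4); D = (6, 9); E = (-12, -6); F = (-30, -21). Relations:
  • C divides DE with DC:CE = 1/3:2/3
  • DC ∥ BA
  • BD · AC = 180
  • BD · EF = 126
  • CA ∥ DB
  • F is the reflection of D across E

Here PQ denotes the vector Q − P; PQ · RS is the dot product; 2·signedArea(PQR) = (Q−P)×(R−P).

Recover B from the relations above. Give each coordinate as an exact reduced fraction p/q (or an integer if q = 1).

1. B_x = 18  [DC ∥ BA ∩ CA ∥ DB]
2. B_y = 3  [DC ∥ BA ∩ CA ∥ DB]
   → B = (18, 3)

B = (18, 3)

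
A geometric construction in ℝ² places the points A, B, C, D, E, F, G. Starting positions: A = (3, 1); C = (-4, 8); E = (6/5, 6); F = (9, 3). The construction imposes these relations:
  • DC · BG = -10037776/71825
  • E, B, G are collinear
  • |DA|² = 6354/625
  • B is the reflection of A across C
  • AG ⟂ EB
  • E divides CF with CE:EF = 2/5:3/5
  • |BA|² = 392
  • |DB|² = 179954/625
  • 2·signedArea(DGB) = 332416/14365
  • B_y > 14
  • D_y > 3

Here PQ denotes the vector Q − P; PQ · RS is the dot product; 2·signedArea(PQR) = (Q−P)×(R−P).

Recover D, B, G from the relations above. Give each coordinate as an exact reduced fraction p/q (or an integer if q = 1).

1. B_x = -11  [B is the reflection of A across C]
2. B_y = 15  [B is the reflection of A across C]
   → B = (-11, 15)
3. G_x = 13659/2873  [E, B, G are collinear ∩ AG ⟂ EB]
4. G_y = 9705/2873  [E, B, G are collinear ∩ AG ⟂ EB]
   → G = (13659/2873, 9705/2873)
5. D_x = 48/25  [DC · BG = -10037776/71825 ∩ 2·signedArea(DGB) = 332416/14365]
6. D_y = 4  [DC · BG = -10037776/71825 ∩ 2·signedArea(DGB) = 332416/14365]
   → D = (48/25, 4)

B = (-11, 15)
D = (48/25, 4)
G = (13659/2873, 9705/2873)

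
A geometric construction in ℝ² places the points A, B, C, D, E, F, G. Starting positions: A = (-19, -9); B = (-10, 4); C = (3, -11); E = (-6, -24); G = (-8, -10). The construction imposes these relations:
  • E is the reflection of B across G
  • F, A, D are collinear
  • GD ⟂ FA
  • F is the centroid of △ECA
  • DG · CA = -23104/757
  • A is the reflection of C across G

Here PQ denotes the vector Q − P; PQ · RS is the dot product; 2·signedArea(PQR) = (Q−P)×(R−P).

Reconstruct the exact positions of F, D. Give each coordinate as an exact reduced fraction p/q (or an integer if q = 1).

D = (-7348/757, -10230/757)
F = (-22/3, -44/3)

1. F_x = -22/3  [F is the centroid of △ECA]
2. F_y = -44/3  [F is the centroid of △ECA]
   → F = (-22/3, -44/3)
3. D_x = -7348/757  [F, A, D are collinear ∩ GD ⟂ FA]
4. D_y = -10230/757  [F, A, D are collinear ∩ GD ⟂ FA]
   → D = (-7348/757, -10230/757)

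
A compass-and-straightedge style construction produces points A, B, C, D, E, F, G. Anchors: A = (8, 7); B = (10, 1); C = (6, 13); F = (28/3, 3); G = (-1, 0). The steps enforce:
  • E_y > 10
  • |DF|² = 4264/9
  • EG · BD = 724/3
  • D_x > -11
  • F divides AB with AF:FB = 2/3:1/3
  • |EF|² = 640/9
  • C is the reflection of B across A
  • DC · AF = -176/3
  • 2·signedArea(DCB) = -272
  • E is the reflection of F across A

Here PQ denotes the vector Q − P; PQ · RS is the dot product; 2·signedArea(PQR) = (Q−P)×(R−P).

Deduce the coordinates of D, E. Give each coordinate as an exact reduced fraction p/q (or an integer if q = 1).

D = (-10, -7)
E = (20/3, 11)

1. D_x = -10  [DC · AF = -176/3 ∩ 2·signedArea(DCB) = -272]
2. D_y = -7  [DC · AF = -176/3 ∩ 2·signedArea(DCB) = -272]
   → D = (-10, -7)
3. E_x = 20/3  [E is the reflection of F across A]
4. E_y = 11  [E is the reflection of F across A]
   → E = (20/3, 11)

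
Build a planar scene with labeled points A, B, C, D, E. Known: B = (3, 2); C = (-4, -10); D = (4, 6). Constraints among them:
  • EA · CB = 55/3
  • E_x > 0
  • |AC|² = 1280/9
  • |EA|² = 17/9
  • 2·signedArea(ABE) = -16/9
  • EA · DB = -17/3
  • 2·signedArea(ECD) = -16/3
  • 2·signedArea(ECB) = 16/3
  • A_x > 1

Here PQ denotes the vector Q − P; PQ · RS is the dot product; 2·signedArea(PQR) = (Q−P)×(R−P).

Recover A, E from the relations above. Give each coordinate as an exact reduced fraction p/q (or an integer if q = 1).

A = (4/3, 2/3)
E = (1, -2/3)

1. E_x = 1  [2·signedArea(ECD) = -16/3 ∩ 2·signedArea(ECB) = 16/3]
2. E_y = -2/3  [2·signedArea(ECD) = -16/3 ∩ 2·signedArea(ECB) = 16/3]
   → E = (1, -2/3)
3. A_x = 4/3  [2·signedArea(ABE) = -16/9 ∩ EA · CB = 55/3]
4. A_y = 2/3  [2·signedArea(ABE) = -16/9 ∩ EA · CB = 55/3]
   → A = (4/3, 2/3)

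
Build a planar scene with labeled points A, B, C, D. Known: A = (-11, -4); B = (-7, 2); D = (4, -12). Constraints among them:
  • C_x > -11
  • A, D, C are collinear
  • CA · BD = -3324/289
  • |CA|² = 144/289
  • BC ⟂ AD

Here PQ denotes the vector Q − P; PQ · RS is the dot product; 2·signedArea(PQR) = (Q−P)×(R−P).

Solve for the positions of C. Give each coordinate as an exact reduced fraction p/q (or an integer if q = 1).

C = (-2999/289, -1252/289)

1. C_x = -2999/289  [A, D, C are collinear ∩ BC ⟂ AD]
2. C_y = -1252/289  [A, D, C are collinear ∩ BC ⟂ AD]
   → C = (-2999/289, -1252/289)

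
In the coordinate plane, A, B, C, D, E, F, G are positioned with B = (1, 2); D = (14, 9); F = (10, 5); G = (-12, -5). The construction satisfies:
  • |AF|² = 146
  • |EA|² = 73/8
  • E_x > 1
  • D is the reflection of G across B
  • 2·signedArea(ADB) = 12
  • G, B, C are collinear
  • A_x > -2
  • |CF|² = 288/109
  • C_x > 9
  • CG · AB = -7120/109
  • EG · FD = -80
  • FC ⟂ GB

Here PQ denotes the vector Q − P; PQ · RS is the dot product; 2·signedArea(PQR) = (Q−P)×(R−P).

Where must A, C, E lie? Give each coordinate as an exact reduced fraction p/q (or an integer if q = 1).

1. C_x = 1006/109  [G, B, C are collinear ∩ FC ⟂ GB]
2. C_y = 701/109  [G, B, C are collinear ∩ FC ⟂ GB]
   → C = (1006/109, 701/109)
3. A_x = -1  [2·signedArea(ADB) = 12 ∩ CG · AB = -7120/109]
4. A_y = 0  [2·signedArea(ADB) = 12 ∩ CG · AB = -7120/109]
   → A = (-1, 0)
5. E_x = 7/4  [line -4·x + -4·y + 12 = 0 ∩ |EA|² = 73/8]
6. E_y = 5/4  [line -4·x + -4·y + 12 = 0 ∩ |EA|² = 73/8]
   → E = (7/4, 5/4)

A = (-1, 0)
C = (1006/109, 701/109)
E = (7/4, 5/4)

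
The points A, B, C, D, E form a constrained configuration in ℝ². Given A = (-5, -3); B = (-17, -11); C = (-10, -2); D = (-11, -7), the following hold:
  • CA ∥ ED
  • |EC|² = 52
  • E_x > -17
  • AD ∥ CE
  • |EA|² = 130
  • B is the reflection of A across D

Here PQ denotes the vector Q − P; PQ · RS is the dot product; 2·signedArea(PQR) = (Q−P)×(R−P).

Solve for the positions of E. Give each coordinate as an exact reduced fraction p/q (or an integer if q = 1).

E = (-16, -6)

1. E_x = -16  [CA ∥ ED ∩ AD ∥ CE]
2. E_y = -6  [CA ∥ ED ∩ AD ∥ CE]
   → E = (-16, -6)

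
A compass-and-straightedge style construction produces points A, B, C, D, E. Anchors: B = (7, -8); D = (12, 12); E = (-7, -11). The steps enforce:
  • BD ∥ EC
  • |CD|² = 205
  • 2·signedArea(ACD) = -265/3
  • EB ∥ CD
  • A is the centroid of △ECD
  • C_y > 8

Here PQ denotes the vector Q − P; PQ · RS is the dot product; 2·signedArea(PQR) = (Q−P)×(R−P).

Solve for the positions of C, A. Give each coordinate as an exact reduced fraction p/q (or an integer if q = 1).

A = (1, 10/3)
C = (-2, 9)

1. C_x = -2  [EB ∥ CD ∩ BD ∥ EC]
2. C_y = 9  [EB ∥ CD ∩ BD ∥ EC]
   → C = (-2, 9)
3. A_x = 1  [A is the centroid of △ECD]
4. A_y = 10/3  [A is the centroid of △ECD]
   → A = (1, 10/3)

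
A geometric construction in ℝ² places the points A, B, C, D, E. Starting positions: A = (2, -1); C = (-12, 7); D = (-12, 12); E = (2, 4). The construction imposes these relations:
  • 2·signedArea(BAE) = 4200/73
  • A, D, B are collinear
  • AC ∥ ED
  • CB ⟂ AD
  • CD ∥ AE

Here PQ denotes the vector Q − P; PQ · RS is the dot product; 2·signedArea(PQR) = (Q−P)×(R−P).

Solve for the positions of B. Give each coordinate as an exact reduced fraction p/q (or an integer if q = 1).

1. B_x = -694/73  [A, D, B are collinear ∩ CB ⟂ AD]
2. B_y = 707/73  [A, D, B are collinear ∩ CB ⟂ AD]
   → B = (-694/73, 707/73)

B = (-694/73, 707/73)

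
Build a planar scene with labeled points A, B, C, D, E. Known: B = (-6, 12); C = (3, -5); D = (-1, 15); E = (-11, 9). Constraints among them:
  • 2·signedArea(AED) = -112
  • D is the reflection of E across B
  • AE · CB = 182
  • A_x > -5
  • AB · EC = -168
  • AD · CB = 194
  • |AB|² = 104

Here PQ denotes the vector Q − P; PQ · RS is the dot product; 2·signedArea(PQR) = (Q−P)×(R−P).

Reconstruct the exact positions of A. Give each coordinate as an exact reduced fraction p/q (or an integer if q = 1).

A = (-4, 2)

1. A_x = -4  [2·signedArea(AED) = -112 ∩ AB · EC = -168]
2. A_y = 2  [2·signedArea(AED) = -112 ∩ AB · EC = -168]
   → A = (-4, 2)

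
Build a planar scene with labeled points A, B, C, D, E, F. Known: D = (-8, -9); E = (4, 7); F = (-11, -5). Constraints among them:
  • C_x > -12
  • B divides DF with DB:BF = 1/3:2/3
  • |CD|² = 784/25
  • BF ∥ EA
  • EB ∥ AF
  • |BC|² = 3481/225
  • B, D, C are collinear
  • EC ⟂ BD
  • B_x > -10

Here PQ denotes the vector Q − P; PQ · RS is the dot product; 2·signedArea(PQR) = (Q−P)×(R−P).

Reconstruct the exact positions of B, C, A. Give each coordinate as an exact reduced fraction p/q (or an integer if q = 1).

A = (2, 29/3)
B = (-9, -23/3)
C = (-284/25, -113/25)

1. B_x = -9  [B divides DF with DB:BF = 1/3:2/3]
2. B_y = -23/3  [B divides DF with DB:BF = 1/3:2/3]
   → B = (-9, -23/3)
3. C_x = -284/25  [B, D, C are collinear ∩ EC ⟂ BD]
4. C_y = -113/25  [B, D, C are collinear ∩ EC ⟂ BD]
   → C = (-284/25, -113/25)
5. A_x = 2  [EB ∥ AF ∩ BF ∥ EA]
6. A_y = 29/3  [EB ∥ AF ∩ BF ∥ EA]
   → A = (2, 29/3)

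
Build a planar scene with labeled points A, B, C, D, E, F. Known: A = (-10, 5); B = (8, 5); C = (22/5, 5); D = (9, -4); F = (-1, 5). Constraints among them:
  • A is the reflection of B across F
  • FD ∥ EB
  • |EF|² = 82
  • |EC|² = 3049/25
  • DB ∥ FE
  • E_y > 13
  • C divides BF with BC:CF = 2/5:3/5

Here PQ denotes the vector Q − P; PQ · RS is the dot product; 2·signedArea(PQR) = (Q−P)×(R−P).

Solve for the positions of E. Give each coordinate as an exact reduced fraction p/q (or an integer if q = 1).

E = (-2, 14)

1. E_x = -2  [FD ∥ EB ∩ DB ∥ FE]
2. E_y = 14  [FD ∥ EB ∩ DB ∥ FE]
   → E = (-2, 14)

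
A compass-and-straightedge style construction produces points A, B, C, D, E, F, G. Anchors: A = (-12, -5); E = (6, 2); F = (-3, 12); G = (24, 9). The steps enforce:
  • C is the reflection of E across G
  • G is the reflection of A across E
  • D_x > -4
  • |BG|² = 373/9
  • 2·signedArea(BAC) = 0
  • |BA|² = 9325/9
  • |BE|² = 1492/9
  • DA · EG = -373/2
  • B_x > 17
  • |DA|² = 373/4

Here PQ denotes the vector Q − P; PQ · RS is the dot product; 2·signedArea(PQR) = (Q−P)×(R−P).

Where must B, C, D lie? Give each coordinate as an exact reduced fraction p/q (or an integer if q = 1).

B = (18, 20/3)
C = (42, 16)
D = (-3, -3/2)

1. C_x = 42  [C is the reflection of E across G]
2. C_y = 16  [C is the reflection of E across G]
   → C = (42, 16)
3. D_x = -3  [line -18·x + -7·y + -129/2 = 0 ∩ |DA|² = 373/4]
4. D_y = -3/2  [line -18·x + -7·y + -129/2 = 0 ∩ |DA|² = 373/4]
   → D = (-3, -3/2)
5. B_x = 18  [line -21·x + 54·y + 18 = 0 ∩ |BE|² = 1492/9]
6. B_y = 20/3  [line -21·x + 54·y + 18 = 0 ∩ |BE|² = 1492/9]
   → B = (18, 20/3)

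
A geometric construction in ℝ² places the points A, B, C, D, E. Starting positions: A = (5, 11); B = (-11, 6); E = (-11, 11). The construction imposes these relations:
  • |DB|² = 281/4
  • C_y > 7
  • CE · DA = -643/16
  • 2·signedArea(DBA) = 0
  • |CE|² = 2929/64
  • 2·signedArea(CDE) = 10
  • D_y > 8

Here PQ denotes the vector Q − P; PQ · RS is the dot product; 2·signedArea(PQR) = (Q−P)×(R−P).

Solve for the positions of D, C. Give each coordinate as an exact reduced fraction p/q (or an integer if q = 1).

C = (-5, 63/8)
D = (-3, 17/2)

1. D_x = -3  [line -5·x + 16·y + -151 = 0 ∩ |DB|² = 281/4]
2. D_y = 17/2  [line -5·x + 16·y + -151 = 0 ∩ |DB|² = 281/4]
   → D = (-3, 17/2)
3. C_x = -5  [2·signedArea(CDE) = 10 ∩ CE · DA = -643/16]
4. C_y = 63/8  [2·signedArea(CDE) = 10 ∩ CE · DA = -643/16]
   → C = (-5, 63/8)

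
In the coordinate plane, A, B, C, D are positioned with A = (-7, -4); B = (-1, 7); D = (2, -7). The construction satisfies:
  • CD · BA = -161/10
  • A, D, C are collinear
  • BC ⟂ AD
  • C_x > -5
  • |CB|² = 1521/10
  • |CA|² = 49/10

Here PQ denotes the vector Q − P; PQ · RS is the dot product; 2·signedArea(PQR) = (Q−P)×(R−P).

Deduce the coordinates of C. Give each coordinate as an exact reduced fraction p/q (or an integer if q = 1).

1. C_x = -49/10  [A, D, C are collinear ∩ BC ⟂ AD]
2. C_y = -47/10  [A, D, C are collinear ∩ BC ⟂ AD]
   → C = (-49/10, -47/10)

C = (-49/10, -47/10)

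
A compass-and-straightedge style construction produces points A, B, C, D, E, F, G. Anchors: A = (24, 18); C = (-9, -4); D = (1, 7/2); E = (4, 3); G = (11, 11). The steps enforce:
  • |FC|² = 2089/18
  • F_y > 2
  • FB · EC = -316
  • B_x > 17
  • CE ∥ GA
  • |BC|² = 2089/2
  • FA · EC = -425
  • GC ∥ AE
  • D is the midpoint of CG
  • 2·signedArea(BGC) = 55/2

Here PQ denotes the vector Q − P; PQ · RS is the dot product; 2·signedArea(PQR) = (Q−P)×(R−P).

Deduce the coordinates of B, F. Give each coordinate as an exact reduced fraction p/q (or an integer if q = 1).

1. B_x = 35/2  [line 15·x + -20·y + 55/2 = 0 ∩ |BC|² = 2089/2]
2. B_y = 29/2  [line 15·x + -20·y + 55/2 = 0 ∩ |BC|² = 2089/2]
   → B = (35/2, 29/2)
3. F_x = -1/6  [line 13·x + 7·y + -13 = 0 ∩ |FC|² = 2089/18]
4. F_y = 13/6  [line 13·x + 7·y + -13 = 0 ∩ |FC|² = 2089/18]
   → F = (-1/6, 13/6)

B = (35/2, 29/2)
F = (-1/6, 13/6)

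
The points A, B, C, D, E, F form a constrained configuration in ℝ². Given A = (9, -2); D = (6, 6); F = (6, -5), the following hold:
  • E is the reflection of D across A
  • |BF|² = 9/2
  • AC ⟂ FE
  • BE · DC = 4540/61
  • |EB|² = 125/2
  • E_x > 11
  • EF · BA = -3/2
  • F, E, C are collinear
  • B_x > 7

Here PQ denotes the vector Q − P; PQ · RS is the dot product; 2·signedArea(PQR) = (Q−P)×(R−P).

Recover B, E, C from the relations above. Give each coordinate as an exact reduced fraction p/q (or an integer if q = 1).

B = (15/2, -7/2)
C = (384/61, -320/61)
E = (12, -10)

1. E_x = 12  [E is the reflection of D across A]
2. E_y = -10  [E is the reflection of D across A]
   → E = (12, -10)
3. C_x = 384/61  [F, E, C are collinear ∩ AC ⟂ FE]
4. C_y = -320/61  [F, E, C are collinear ∩ AC ⟂ FE]
   → C = (384/61, -320/61)
5. B_x = 15/2  [BE · DC = 4540/61 ∩ EF · BA = -3/2]
6. B_y = -7/2  [BE · DC = 4540/61 ∩ EF · BA = -3/2]
   → B = (15/2, -7/2)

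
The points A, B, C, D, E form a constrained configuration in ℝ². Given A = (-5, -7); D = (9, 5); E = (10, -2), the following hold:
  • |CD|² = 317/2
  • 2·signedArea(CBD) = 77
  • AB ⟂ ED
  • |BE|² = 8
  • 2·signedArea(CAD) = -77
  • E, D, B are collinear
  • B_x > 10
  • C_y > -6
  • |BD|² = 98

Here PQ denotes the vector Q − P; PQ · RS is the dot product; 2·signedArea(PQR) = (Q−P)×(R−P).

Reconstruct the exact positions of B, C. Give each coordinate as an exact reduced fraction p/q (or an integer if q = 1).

1. B_x = 52/5  [E, D, B are collinear ∩ AB ⟂ ED]
2. B_y = -24/5  [E, D, B are collinear ∩ AB ⟂ ED]
   → B = (52/5, -24/5)
3. C_x = 27/10  [2·signedArea(CBD) = 77 ∩ 2·signedArea(CAD) = -77]
4. C_y = -59/10  [2·signedArea(CBD) = 77 ∩ 2·signedArea(CAD) = -77]
   → C = (27/10, -59/10)

B = (52/5, -24/5)
C = (27/10, -59/10)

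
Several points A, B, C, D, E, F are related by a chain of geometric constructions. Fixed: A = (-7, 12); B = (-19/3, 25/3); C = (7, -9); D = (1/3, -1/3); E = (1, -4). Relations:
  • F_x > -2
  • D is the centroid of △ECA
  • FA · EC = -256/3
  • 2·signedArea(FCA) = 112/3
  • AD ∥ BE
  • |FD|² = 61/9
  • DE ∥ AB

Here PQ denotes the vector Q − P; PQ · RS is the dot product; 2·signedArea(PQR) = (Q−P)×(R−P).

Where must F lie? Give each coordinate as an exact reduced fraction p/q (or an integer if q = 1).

1. F_x = -5/3  [FA · EC = -256/3 ∩ 2·signedArea(FCA) = 112/3]
2. F_y = 4/3  [FA · EC = -256/3 ∩ 2·signedArea(FCA) = 112/3]
   → F = (-5/3, 4/3)

F = (-5/3, 4/3)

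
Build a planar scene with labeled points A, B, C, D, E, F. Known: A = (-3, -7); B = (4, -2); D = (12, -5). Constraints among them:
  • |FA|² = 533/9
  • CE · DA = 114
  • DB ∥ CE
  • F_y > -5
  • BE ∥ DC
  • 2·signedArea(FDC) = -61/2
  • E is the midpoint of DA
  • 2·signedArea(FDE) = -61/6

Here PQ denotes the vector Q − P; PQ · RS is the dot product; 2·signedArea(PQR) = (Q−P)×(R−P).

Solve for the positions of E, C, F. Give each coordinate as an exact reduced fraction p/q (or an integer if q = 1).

1. E_x = 9/2  [E is the midpoint of DA]
2. E_y = -6  [E is the midpoint of DA]
   → E = (9/2, -6)
3. C_x = 25/2  [DB ∥ CE ∩ BE ∥ DC]
4. C_y = -9  [DB ∥ CE ∩ BE ∥ DC]
   → C = (25/2, -9)
5. F_x = 13/3  [2·signedArea(FDC) = -61/2 ∩ 2·signedArea(FDE) = -61/6]
6. F_y = -14/3  [2·signedArea(FDC) = -61/2 ∩ 2·signedArea(FDE) = -61/6]
   → F = (13/3, -14/3)

C = (25/2, -9)
E = (9/2, -6)
F = (13/3, -14/3)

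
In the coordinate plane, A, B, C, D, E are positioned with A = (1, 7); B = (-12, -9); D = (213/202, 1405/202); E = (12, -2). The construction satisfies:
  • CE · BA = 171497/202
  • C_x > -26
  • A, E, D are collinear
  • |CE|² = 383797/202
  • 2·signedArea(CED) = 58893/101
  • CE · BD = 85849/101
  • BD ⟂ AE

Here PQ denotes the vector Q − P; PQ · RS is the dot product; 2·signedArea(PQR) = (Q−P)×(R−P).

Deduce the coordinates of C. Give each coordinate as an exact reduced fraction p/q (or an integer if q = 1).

1. C_x = -5061/202  [2·signedArea(CED) = 58893/101 ∩ CE · BA = 171497/202]
2. C_y = -5041/202  [2·signedArea(CED) = 58893/101 ∩ CE · BA = 171497/202]
   → C = (-5061/202, -5041/202)

C = (-5061/202, -5041/202)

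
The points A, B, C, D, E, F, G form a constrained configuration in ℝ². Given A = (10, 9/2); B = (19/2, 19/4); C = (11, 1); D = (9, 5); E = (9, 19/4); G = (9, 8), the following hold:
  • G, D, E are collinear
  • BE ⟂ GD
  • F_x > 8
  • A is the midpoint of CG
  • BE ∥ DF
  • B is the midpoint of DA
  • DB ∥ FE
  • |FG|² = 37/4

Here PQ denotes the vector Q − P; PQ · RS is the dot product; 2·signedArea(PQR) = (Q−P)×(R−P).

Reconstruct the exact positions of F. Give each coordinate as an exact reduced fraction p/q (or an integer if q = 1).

F = (17/2, 5)

1. F_x = 17/2  [DB ∥ FE ∩ BE ∥ DF]
2. F_y = 5  [DB ∥ FE ∩ BE ∥ DF]
   → F = (17/2, 5)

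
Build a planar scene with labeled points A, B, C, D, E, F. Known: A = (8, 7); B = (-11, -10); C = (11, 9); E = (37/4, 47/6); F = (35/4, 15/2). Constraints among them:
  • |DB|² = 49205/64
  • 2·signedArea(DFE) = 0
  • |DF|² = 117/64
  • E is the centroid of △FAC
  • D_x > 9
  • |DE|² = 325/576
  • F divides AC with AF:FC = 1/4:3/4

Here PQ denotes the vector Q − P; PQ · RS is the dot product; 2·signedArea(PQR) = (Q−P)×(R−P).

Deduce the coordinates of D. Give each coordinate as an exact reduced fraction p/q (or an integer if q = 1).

D = (79/8, 33/4)

1. D_x = 79/8  [line -1/3·x + 1/2·y + -5/6 = 0 ∩ |DE|² = 325/576]
2. D_y = 33/4  [line -1/3·x + 1/2·y + -5/6 = 0 ∩ |DE|² = 325/576]
   → D = (79/8, 33/4)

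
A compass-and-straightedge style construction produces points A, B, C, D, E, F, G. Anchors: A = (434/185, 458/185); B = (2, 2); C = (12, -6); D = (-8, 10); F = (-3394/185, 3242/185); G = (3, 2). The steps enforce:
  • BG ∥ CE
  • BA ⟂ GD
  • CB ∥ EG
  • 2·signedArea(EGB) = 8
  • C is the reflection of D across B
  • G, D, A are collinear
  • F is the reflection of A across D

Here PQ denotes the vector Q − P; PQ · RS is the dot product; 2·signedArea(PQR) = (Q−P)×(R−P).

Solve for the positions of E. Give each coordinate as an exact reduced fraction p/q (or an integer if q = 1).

1. E_x = 13  [CB ∥ EG ∩ BG ∥ CE]
2. E_y = -6  [CB ∥ EG ∩ BG ∥ CE]
   → E = (13, -6)

E = (13, -6)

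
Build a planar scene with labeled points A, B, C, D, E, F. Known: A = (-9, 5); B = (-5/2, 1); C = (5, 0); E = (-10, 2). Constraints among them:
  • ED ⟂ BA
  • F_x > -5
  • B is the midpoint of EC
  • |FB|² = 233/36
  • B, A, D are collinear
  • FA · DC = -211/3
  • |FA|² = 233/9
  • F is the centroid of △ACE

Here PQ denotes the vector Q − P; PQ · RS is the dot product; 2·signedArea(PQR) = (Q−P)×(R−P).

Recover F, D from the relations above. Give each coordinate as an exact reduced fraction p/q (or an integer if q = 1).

1. F_x = -14/3  [F is the centroid of △ACE]
2. F_y = 7/3  [F is the centroid of △ACE]
   → F = (-14/3, 7/3)
3. D_x = -1954/233  [B, A, D are collinear ∩ ED ⟂ BA]
4. D_y = 1077/233  [B, A, D are collinear ∩ ED ⟂ BA]
   → D = (-1954/233, 1077/233)

D = (-1954/233, 1077/233)
F = (-14/3, 7/3)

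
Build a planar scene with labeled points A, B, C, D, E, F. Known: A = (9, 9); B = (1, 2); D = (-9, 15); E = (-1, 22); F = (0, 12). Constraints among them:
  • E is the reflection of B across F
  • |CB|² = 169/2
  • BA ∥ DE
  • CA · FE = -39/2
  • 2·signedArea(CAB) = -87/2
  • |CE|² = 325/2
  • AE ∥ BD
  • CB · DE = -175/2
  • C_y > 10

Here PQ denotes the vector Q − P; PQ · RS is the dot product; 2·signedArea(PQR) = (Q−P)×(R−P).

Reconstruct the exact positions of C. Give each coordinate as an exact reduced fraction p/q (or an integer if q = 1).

C = (9/2, 21/2)

1. C_x = 9/2  [CB · DE = -175/2 ∩ 2·signedArea(CAB) = -87/2]
2. C_y = 21/2  [CB · DE = -175/2 ∩ 2·signedArea(CAB) = -87/2]
   → C = (9/2, 21/2)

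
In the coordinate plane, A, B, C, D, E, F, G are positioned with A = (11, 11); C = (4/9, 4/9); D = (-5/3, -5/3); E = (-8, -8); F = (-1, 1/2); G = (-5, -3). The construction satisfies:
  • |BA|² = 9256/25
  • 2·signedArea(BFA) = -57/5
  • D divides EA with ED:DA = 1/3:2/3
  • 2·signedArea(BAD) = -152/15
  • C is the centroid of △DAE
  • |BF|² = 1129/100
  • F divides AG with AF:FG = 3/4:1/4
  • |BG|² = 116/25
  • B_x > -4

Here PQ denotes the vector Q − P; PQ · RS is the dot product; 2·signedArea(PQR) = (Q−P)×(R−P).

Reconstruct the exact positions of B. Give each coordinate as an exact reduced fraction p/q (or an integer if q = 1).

1. B_x = -3  [2·signedArea(BAD) = -152/15 ∩ 2·signedArea(BFA) = -57/5]
2. B_y = -11/5  [2·signedArea(BAD) = -152/15 ∩ 2·signedArea(BFA) = -57/5]
   → B = (-3, -11/5)

B = (-3, -11/5)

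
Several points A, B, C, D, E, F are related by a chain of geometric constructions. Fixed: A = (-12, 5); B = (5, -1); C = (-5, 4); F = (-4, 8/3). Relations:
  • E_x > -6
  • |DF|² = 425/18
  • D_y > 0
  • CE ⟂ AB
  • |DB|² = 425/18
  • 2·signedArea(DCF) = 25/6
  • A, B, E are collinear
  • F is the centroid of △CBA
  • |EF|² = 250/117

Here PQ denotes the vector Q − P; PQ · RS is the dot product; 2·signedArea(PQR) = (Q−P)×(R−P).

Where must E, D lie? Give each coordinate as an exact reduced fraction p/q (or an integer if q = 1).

1. E_x = -71/13  [A, B, E are collinear ∩ CE ⟂ AB]
2. E_y = 35/13  [A, B, E are collinear ∩ CE ⟂ AB]
   → E = (-71/13, 35/13)
3. D_x = 1/2  [line 4/3·x + 1·y + -3/2 = 0 ∩ |DB|² = 425/18]
4. D_y = 5/6  [line 4/3·x + 1·y + -3/2 = 0 ∩ |DB|² = 425/18]
   → D = (1/2, 5/6)

D = (1/2, 5/6)
E = (-71/13, 35/13)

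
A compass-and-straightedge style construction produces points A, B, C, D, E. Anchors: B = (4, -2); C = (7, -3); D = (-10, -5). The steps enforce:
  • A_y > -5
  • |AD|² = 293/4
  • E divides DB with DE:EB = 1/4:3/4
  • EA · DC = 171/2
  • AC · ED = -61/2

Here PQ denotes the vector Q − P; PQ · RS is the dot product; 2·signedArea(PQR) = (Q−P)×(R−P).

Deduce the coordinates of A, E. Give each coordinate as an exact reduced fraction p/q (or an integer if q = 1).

1. E_x = -13/2  [E divides DB with DE:EB = 1/4:3/4]
2. E_y = -17/4  [E divides DB with DE:EB = 1/4:3/4]
   → E = (-13/2, -17/4)
3. A_x = -3/2  [AC · ED = -61/2 ∩ EA · DC = 171/2]
4. A_y = -4  [AC · ED = -61/2 ∩ EA · DC = 171/2]
   → A = (-3/2, -4)

A = (-3/2, -4)
E = (-13/2, -17/4)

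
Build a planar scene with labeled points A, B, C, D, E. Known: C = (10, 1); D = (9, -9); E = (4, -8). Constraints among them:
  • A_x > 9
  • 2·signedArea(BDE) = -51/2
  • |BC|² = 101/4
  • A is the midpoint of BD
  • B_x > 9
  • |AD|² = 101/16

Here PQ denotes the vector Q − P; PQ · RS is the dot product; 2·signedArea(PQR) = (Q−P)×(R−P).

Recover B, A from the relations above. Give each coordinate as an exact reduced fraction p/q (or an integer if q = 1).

1. B_x = 19/2  [line -1·x + -5·y + -21/2 = 0 ∩ |BC|² = 101/4]
2. B_y = -4  [line -1·x + -5·y + -21/2 = 0 ∩ |BC|² = 101/4]
   → B = (19/2, -4)
3. A_x = 37/4  [A is the midpoint of BD]
4. A_y = -13/2  [A is the midpoint of BD]
   → A = (37/4, -13/2)

A = (37/4, -13/2)
B = (19/2, -4)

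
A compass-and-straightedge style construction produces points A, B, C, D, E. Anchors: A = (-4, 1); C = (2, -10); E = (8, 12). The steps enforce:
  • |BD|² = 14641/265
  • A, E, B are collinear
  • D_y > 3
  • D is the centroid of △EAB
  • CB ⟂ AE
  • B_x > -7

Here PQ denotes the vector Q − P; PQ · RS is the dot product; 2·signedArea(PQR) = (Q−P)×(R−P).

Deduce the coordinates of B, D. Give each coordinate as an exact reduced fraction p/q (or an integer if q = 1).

1. B_x = -1648/265  [A, E, B are collinear ∩ CB ⟂ AE]
2. B_y = -274/265  [A, E, B are collinear ∩ CB ⟂ AE]
   → B = (-1648/265, -274/265)
3. D_x = -196/265  [D is the centroid of △EAB]
4. D_y = 1057/265  [D is the centroid of △EAB]
   → D = (-196/265, 1057/265)

B = (-1648/265, -274/265)
D = (-196/265, 1057/265)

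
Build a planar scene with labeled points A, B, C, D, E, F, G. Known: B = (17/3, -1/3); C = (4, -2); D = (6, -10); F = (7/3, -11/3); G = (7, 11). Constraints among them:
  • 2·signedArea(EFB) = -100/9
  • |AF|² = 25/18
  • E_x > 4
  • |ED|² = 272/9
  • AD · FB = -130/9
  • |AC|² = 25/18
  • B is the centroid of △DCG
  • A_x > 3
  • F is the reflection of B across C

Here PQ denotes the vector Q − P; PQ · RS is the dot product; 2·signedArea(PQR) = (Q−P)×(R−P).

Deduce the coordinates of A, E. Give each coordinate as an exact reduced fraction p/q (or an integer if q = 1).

1. A_x = 19/6  [line -10/3·x + -10/3·y + 10/9 = 0 ∩ |AC|² = 25/18]
2. A_y = -17/6  [line -10/3·x + -10/3·y + 10/9 = 0 ∩ |AC|² = 25/18]
   → A = (19/6, -17/6)
3. E_x = 14/3  [line -10/3·x + 10/3·y + 280/9 = 0 ∩ |ED|² = 272/9]
4. E_y = -14/3  [line -10/3·x + 10/3·y + 280/9 = 0 ∩ |ED|² = 272/9]
   → E = (14/3, -14/3)

A = (19/6, -17/6)
E = (14/3, -14/3)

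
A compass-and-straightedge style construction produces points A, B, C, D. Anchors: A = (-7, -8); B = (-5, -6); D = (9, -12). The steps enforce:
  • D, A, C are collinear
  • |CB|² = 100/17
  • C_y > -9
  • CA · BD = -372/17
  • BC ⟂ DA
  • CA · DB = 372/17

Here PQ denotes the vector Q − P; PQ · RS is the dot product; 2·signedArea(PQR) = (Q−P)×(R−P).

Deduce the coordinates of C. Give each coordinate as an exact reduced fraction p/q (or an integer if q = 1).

1. C_x = -95/17  [D, A, C are collinear ∩ BC ⟂ DA]
2. C_y = -142/17  [D, A, C are collinear ∩ BC ⟂ DA]
   → C = (-95/17, -142/17)

C = (-95/17, -142/17)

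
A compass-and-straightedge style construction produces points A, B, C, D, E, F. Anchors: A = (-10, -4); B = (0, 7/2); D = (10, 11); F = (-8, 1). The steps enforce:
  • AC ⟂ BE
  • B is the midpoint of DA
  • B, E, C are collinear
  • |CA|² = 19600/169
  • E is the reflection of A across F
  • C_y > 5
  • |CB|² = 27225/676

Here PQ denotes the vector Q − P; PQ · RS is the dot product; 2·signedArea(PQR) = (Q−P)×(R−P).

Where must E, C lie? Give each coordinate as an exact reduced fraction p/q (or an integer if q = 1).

C = (-990/169, 1004/169)
E = (-6, 6)

1. E_x = -6  [E is the reflection of A across F]
2. E_y = 6  [E is the reflection of A across F]
   → E = (-6, 6)
3. C_x = -990/169  [B, E, C are collinear ∩ AC ⟂ BE]
4. C_y = 1004/169  [B, E, C are collinear ∩ AC ⟂ BE]
   → C = (-990/169, 1004/169)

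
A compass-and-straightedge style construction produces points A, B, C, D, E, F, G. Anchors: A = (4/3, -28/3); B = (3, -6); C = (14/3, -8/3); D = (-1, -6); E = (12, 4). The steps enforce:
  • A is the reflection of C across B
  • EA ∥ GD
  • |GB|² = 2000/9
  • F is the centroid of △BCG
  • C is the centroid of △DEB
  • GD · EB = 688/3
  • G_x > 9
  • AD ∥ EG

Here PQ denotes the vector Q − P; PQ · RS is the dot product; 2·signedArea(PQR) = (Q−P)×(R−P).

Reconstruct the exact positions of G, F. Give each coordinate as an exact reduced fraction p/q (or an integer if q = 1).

1. G_x = 29/3  [EA ∥ GD ∩ AD ∥ EG]
2. G_y = 22/3  [EA ∥ GD ∩ AD ∥ EG]
   → G = (29/3, 22/3)
3. F_x = 52/9  [F is the centroid of △BCG]
4. F_y = -4/9  [F is the centroid of △BCG]
   → F = (52/9, -4/9)

F = (52/9, -4/9)
G = (29/3, 22/3)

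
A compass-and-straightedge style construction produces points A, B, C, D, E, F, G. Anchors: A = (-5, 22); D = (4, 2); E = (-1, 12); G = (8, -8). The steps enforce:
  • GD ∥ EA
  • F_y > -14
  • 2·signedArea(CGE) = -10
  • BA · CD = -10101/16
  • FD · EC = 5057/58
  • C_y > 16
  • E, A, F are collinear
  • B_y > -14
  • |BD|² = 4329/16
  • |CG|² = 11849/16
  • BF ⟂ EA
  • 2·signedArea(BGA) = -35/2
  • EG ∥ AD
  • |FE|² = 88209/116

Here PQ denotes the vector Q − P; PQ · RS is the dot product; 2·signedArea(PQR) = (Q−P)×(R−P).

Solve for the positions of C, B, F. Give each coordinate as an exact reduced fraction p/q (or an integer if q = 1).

1. C_x = -11/4  [line -20·x + -9·y + 98 = 0 ∩ |CG|² = 11849/16]
2. C_y = 17  [line -20·x + -9·y + 98 = 0 ∩ |CG|² = 11849/16]
   → C = (-11/4, 17)
3. B_x = 43/4  [2·signedArea(BGA) = -35/2 ∩ BA · CD = -10101/16]
4. B_y = -13  [2·signedArea(BGA) = -35/2 ∩ BA · CD = -10101/16]
   → B = (43/4, -13)
5. F_x = 268/29  [E, A, F are collinear ∩ BF ⟂ EA]
6. F_y = -789/58  [E, A, F are collinear ∩ BF ⟂ EA]
   → F = (268/29, -789/58)

B = (43/4, -13)
C = (-11/4, 17)
F = (268/29, -789/58)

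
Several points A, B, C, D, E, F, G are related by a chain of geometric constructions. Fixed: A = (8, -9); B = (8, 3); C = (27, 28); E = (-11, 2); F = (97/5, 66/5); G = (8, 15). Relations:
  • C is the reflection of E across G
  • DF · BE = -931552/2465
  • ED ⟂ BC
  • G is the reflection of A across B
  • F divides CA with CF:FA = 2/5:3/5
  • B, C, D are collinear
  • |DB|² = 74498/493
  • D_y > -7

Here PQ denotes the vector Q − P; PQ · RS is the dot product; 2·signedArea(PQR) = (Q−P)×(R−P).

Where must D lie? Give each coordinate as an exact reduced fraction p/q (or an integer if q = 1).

D = (277/493, -3346/493)

1. D_x = 277/493  [B, C, D are collinear ∩ ED ⟂ BC]
2. D_y = -3346/493  [B, C, D are collinear ∩ ED ⟂ BC]
   → D = (277/493, -3346/493)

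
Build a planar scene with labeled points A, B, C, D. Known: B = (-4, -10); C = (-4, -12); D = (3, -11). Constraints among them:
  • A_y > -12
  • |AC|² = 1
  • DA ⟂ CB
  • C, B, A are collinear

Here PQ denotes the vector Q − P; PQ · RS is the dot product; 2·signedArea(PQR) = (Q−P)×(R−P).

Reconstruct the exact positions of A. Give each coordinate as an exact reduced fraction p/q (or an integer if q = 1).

A = (-4, -11)

1. A_x = -4  [C, B, A are collinear ∩ DA ⟂ CB]
2. A_y = -11  [C, B, A are collinear ∩ DA ⟂ CB]
   → A = (-4, -11)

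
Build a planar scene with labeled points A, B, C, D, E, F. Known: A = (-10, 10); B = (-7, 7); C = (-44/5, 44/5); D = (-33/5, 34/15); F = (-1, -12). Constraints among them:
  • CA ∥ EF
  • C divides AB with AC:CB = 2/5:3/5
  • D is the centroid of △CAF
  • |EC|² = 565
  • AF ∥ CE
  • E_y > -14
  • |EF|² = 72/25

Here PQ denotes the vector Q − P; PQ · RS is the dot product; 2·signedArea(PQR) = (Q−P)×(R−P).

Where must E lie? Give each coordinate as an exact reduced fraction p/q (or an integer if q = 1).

E = (1/5, -66/5)

1. E_x = 1/5  [CA ∥ EF ∩ AF ∥ CE]
2. E_y = -66/5  [CA ∥ EF ∩ AF ∥ CE]
   → E = (1/5, -66/5)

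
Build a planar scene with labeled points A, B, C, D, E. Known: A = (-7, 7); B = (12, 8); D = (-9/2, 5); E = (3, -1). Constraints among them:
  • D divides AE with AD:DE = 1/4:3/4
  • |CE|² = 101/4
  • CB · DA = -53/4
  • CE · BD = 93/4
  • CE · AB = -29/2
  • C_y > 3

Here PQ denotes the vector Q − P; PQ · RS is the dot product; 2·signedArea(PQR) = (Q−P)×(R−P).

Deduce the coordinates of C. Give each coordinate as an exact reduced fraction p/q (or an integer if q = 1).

C = (7/2, 4)

1. C_x = 7/2  [CE · BD = 93/4 ∩ CB · DA = -53/4]
2. C_y = 4  [CE · BD = 93/4 ∩ CB · DA = -53/4]
   → C = (7/2, 4)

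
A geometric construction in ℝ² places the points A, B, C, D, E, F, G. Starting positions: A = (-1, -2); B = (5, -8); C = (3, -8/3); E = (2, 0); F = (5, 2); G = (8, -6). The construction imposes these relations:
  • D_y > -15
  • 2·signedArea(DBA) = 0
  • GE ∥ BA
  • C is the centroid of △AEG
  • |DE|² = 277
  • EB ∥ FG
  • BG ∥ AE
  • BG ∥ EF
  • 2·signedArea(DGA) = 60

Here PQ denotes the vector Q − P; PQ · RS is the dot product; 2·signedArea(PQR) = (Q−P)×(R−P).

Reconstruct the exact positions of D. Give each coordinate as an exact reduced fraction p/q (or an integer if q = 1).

D = (11, -14)

1. D_x = 11  [2·signedArea(DBA) = 0 ∩ 2·signedArea(DGA) = 60]
2. D_y = -14  [2·signedArea(DBA) = 0 ∩ 2·signedArea(DGA) = 60]
   → D = (11, -14)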